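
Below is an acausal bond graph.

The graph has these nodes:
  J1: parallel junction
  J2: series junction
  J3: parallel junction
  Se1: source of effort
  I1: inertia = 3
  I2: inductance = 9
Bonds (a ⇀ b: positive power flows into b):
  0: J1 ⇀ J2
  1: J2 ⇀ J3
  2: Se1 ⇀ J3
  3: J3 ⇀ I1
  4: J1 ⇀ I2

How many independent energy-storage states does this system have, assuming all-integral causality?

#2 stroke→J3  (Se1 (Se) sets effort on bond)
#1 stroke→J2  (0-jn J3 has e-setter on 2)
#3 stroke→I1  (J3 effort already set via bond 2)
#0 stroke→J1  (only one flow-in slot at J2)
#4 stroke→I2  (J1: bond 0 brought effort, rest push out)

2  (I1, I2 all integral)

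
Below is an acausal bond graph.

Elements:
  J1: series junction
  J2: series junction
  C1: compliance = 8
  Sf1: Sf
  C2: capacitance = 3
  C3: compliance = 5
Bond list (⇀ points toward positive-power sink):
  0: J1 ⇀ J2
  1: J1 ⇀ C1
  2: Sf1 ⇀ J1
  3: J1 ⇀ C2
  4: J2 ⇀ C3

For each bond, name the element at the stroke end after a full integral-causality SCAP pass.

β0 |J1
β1 |J1
β2 |Sf1
β3 |J1
β4 |J2

b2 stroke→Sf1  (Sf1 (Sf) sets flow on bond)
b0 stroke→J1  (J1 flow already set via bond 2)
b1 stroke→J1  (common-f at J1 fixed by 2)
b3 stroke→J1  (J1 flow already set via bond 2)
b4 stroke→J2  (J2 flow already set via bond 0)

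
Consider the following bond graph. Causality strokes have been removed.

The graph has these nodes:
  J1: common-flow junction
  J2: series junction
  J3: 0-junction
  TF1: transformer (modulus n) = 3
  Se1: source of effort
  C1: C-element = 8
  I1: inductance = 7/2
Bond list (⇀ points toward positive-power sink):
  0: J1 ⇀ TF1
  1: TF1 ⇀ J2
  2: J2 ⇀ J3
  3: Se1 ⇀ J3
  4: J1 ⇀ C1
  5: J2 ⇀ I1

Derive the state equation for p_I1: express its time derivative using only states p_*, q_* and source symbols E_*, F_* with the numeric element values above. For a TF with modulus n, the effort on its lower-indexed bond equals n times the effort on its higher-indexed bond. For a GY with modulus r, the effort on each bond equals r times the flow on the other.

dp_I1/dt = -E_Se1 - q_C1/24

β3 stroke at J3  (Se1 fixes effort; stroke away)
β2 stroke at J2  (0-jn J3 has e-setter on 3)
β4 stroke at J1  (C1 integral (e out))
β0 stroke at TF1  (J1: last free bond brings flow in)
β1 stroke at J2  (TF1 one-in-one-out from 0)
β5 stroke at I1  (J2: last free bond brings flow in)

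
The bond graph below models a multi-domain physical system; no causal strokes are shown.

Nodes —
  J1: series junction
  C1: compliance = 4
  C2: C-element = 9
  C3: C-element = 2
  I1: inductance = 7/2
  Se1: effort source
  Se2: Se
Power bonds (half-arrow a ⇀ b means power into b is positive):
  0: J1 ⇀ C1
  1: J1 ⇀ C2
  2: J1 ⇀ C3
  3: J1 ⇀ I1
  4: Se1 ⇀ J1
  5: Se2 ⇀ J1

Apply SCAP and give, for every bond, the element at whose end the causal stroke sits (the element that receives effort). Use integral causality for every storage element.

#0 stroke at J1
#1 stroke at J1
#2 stroke at J1
#3 stroke at I1
#4 stroke at J1
#5 stroke at J1

#4 |J1  (Se1 (Se) sets effort on bond)
#5 |J1  (source Se2 imposes e)
#0 |J1  (C1 outputs effort q/C1)
#1 |J1  (C2: C, integral causality)
#2 |J1  (C3 integral (e out))
#3 |I1  (J1: last free bond brings flow in)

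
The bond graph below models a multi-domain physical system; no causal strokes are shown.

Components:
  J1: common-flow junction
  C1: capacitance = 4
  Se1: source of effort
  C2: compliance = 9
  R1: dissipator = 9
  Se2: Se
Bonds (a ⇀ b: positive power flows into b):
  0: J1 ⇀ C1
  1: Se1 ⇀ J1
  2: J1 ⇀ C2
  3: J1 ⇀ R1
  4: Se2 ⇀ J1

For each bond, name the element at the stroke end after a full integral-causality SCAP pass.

#0 stroke at J1
#1 stroke at J1
#2 stroke at J1
#3 stroke at R1
#4 stroke at J1

#1 |J1  (Se1 fixes effort; stroke away)
#4 |J1  (source Se2 imposes e)
#0 |J1  (prefer integral on C1)
#2 |J1  (C2 outputs effort q/C2)
#3 |R1  (closing 1-jn rule on J1)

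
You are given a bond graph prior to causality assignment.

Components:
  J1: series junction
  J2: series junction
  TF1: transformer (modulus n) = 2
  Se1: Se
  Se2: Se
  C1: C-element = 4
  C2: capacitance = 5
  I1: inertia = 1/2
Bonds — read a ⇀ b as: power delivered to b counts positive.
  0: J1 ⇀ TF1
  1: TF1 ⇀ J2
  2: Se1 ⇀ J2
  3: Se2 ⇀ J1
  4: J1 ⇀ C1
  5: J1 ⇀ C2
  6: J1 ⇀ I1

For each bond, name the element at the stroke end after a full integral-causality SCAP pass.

#2 stroke at J2  (Se1: effort source, stroke at far end)
#3 stroke at J1  (source Se2 imposes e)
#1 stroke at TF1  (J2 needs exactly one f-in)
#0 stroke at J1  (TF TF1: opposite of bond 1)
#4 stroke at J1  (prefer integral on C1)
#5 stroke at J1  (C2: C, integral causality)
#6 stroke at I1  (J1 needs exactly one f-in)

b0 stroke at J1
b1 stroke at TF1
b2 stroke at J2
b3 stroke at J1
b4 stroke at J1
b5 stroke at J1
b6 stroke at I1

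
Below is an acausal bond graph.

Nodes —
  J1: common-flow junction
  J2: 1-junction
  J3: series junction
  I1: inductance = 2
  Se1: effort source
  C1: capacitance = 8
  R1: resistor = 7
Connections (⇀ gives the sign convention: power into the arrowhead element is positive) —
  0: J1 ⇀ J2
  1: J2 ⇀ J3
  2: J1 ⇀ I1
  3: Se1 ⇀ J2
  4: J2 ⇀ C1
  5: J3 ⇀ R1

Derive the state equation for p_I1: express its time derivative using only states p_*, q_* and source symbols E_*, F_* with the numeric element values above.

dp_I1/dt = E_Se1 - 7*p_I1/2 - q_C1/8

β3 stroke→J2  (Se1: effort source, stroke at far end)
β2 stroke→I1  (I1 outputs flow p/I1)
β0 stroke→J1  (1-jn J1 has f-setter on 2)
β1 stroke→J2  (J2: bond 0 brought flow, rest push out)
β4 stroke→J2  (J2: bond 0 brought flow, rest push out)
β5 stroke→J3  (common-f at J3 fixed by 1)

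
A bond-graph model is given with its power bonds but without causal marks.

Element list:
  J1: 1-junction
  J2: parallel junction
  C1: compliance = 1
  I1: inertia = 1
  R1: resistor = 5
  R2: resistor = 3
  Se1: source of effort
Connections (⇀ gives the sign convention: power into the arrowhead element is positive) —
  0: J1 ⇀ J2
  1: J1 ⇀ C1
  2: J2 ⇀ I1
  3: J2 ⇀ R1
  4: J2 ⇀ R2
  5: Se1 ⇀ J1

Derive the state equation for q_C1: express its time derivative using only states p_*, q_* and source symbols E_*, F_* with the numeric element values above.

dq_C1/dt = 8*E_Se1/15 + p_I1 - 8*q_C1/15

b5 stroke→J1  (Se1 fixes effort; stroke away)
b1 stroke→J1  (C1 outputs effort q/C1)
b0 stroke→J2  (closing 1-jn rule on J1)
b2 stroke→I1  (J2 effort already set via bond 0)
b3 stroke→R1  (J2: bond 0 brought effort, rest push out)
b4 stroke→R2  (common-e at J2 fixed by 0)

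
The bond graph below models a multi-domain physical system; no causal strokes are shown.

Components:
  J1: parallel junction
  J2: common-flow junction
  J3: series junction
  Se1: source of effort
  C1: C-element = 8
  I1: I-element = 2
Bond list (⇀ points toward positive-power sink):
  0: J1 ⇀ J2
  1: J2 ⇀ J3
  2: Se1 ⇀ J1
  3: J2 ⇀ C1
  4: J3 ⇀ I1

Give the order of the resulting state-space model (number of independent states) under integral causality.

2  (C1, I1 all integral)

#2 stroke at J1  (Se1: effort source, stroke at far end)
#0 stroke at J2  (J1 effort already set via bond 2)
#3 stroke at J2  (prefer integral on C1)
#1 stroke at J3  (closing 1-jn rule on J2)
#4 stroke at I1  (J3 needs exactly one f-in)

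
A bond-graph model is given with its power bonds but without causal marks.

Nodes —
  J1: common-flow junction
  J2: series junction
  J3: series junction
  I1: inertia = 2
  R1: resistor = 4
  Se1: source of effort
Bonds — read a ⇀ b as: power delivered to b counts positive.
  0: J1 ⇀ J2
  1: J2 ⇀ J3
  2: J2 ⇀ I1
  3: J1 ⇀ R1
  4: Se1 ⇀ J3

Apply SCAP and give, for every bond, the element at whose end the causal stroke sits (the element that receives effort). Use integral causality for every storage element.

bond 0 →J2
bond 1 →J2
bond 2 →I1
bond 3 →J1
bond 4 →J3

bond 4 stroke→J3  (Se1 fixes effort; stroke away)
bond 1 stroke→J2  (closing 1-jn rule on J3)
bond 2 stroke→I1  (I1: I, integral causality)
bond 0 stroke→J2  (J2 flow already set via bond 2)
bond 3 stroke→J1  (J1 flow already set via bond 0)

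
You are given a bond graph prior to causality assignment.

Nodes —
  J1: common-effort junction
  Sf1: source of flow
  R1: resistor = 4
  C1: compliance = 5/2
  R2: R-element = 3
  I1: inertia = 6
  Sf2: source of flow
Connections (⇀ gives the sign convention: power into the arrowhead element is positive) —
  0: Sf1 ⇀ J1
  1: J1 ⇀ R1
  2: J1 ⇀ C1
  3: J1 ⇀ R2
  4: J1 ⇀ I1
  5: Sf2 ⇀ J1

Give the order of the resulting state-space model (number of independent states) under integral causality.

β0 |Sf1  (Sf1 (Sf) sets flow on bond)
β5 |Sf2  (Sf2 (Sf) sets flow on bond)
β2 |J1  (C1 outputs effort q/C1)
β1 |R1  (common-e at J1 fixed by 2)
β3 |R2  (J1 effort already set via bond 2)
β4 |I1  (common-e at J1 fixed by 2)

2  (C1, I1 all integral)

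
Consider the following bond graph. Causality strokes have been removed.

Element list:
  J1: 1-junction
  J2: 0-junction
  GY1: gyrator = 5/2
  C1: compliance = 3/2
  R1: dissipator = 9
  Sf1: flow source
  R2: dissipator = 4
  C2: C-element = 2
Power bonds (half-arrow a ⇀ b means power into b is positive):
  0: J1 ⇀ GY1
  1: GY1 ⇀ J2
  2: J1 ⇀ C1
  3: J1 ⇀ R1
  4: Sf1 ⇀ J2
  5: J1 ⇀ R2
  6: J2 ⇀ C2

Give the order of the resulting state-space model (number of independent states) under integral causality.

b4 |Sf1  (Sf1 fixes flow; stroke at Sf1)
b2 |J1  (C1 integral (e out))
b6 |J2  (prefer integral on C2)
b1 |GY1  (J2: bond 6 brought effort, rest push out)
b0 |GY1  (GY1 both-in/both-out from 1)
b3 |J1  (J1: bond 0 brought flow, rest push out)
b5 |J1  (common-f at J1 fixed by 0)

2  (C1, C2 all integral)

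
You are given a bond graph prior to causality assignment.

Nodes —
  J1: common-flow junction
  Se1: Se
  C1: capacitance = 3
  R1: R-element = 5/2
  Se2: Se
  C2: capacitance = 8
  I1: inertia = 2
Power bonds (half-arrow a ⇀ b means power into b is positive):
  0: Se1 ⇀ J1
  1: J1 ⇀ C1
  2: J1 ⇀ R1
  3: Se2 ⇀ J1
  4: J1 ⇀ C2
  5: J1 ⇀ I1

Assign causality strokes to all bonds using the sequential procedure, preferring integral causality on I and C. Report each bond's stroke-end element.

#0 |J1
#1 |J1
#2 |J1
#3 |J1
#4 |J1
#5 |I1

b0 stroke→J1  (Se1 (Se) sets effort on bond)
b3 stroke→J1  (Se2 fixes effort; stroke away)
b1 stroke→J1  (C1: C, integral causality)
b4 stroke→J1  (C2 outputs effort q/C2)
b5 stroke→I1  (I1 integral (f out))
b2 stroke→J1  (common-f at J1 fixed by 5)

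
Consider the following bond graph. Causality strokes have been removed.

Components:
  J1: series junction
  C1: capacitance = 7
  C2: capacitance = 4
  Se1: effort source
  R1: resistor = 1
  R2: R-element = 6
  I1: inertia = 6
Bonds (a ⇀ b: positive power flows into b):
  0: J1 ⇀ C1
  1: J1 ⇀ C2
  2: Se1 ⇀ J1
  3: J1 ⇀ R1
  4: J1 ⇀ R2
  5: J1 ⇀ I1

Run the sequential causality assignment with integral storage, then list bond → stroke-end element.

bond 2 |J1  (source Se1 imposes e)
bond 0 |J1  (C1 integral (e out))
bond 1 |J1  (C2 outputs effort q/C2)
bond 5 |I1  (I1: I, integral causality)
bond 3 |J1  (J1 flow already set via bond 5)
bond 4 |J1  (1-jn J1 has f-setter on 5)

b0 |J1
b1 |J1
b2 |J1
b3 |J1
b4 |J1
b5 |I1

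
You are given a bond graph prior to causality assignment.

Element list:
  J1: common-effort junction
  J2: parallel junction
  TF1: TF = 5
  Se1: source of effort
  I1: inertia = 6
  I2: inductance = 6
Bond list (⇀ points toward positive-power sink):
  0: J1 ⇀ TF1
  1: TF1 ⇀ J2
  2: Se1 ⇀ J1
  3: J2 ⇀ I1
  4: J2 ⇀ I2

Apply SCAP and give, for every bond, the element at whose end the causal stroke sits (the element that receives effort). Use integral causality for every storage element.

b2 stroke at J1  (Se1 (Se) sets effort on bond)
b0 stroke at TF1  (J1: bond 2 brought effort, rest push out)
b1 stroke at J2  (TF TF1: opposite of bond 0)
b3 stroke at I1  (J2 effort already set via bond 1)
b4 stroke at I2  (0-jn J2 has e-setter on 1)

b0 |TF1
b1 |J2
b2 |J1
b3 |I1
b4 |I2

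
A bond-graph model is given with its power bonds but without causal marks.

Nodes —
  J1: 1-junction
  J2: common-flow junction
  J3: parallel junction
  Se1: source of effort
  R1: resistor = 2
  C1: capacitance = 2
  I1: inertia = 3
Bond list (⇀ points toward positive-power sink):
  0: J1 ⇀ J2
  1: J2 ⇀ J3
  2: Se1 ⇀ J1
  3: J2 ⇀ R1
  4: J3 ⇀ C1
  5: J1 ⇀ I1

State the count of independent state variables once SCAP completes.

2  (C1, I1 all integral)

#2 stroke→J1  (source Se1 imposes e)
#4 stroke→J3  (C1 integral (e out))
#1 stroke→J2  (common-e at J3 fixed by 4)
#5 stroke→I1  (I1 outputs flow p/I1)
#0 stroke→J1  (1-jn J1 has f-setter on 5)
#3 stroke→J2  (J2 flow already set via bond 0)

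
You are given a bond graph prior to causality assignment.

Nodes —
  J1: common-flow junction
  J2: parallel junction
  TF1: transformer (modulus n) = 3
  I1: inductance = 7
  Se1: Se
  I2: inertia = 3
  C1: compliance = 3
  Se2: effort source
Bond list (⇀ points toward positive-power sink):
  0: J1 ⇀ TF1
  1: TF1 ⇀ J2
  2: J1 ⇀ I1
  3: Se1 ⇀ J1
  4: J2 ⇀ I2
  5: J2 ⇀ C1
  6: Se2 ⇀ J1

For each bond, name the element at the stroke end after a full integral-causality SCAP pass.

bond 3 stroke→J1  (Se1 fixes effort; stroke away)
bond 6 stroke→J1  (Se2 fixes effort; stroke away)
bond 2 stroke→I1  (prefer integral on I1)
bond 0 stroke→J1  (J1: bond 2 brought flow, rest push out)
bond 1 stroke→TF1  (TF1 one-in-one-out from 0)
bond 4 stroke→I2  (I2: I, integral causality)
bond 5 stroke→J2  (closing 0-jn rule on J2)

β0 |J1
β1 |TF1
β2 |I1
β3 |J1
β4 |I2
β5 |J2
β6 |J1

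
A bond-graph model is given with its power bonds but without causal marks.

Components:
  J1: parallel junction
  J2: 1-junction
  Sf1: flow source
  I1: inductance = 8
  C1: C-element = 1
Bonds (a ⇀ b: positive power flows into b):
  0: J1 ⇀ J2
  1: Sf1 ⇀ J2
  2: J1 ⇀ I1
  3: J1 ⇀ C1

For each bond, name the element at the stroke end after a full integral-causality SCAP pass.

b1 stroke at Sf1  (source Sf1 imposes f)
b0 stroke at J2  (common-f at J2 fixed by 1)
b2 stroke at I1  (I1 outputs flow p/I1)
b3 stroke at J1  (J1 needs exactly one e-in)

β0 stroke→J2
β1 stroke→Sf1
β2 stroke→I1
β3 stroke→J1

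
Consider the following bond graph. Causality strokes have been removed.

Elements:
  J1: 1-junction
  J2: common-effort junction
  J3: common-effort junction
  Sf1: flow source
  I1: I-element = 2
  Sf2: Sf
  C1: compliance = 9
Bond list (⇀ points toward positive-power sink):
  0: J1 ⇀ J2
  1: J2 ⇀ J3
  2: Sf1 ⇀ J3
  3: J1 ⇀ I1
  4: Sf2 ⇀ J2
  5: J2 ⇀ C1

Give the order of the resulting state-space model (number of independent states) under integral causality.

2  (C1, I1 all integral)

b2 stroke→Sf1  (Sf1: flow source, stroke at near end)
b4 stroke→Sf2  (source Sf2 imposes f)
b1 stroke→J3  (J3 needs exactly one e-in)
b3 stroke→I1  (I1 integral (f out))
b0 stroke→J1  (common-f at J1 fixed by 3)
b5 stroke→J2  (only one effort-in slot at J2)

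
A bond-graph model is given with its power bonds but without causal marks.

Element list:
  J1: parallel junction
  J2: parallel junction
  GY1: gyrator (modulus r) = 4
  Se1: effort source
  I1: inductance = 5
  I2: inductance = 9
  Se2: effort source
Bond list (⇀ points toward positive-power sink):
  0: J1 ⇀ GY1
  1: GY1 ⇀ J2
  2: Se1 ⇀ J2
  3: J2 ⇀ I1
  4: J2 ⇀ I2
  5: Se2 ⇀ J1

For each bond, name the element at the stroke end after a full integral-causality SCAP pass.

β0 stroke→GY1
β1 stroke→GY1
β2 stroke→J2
β3 stroke→I1
β4 stroke→I2
β5 stroke→J1

bond 2 |J2  (Se1: effort source, stroke at far end)
bond 5 |J1  (source Se2 imposes e)
bond 0 |GY1  (0-jn J1 has e-setter on 5)
bond 1 |GY1  (J2 effort already set via bond 2)
bond 3 |I1  (J2 effort already set via bond 2)
bond 4 |I2  (0-jn J2 has e-setter on 2)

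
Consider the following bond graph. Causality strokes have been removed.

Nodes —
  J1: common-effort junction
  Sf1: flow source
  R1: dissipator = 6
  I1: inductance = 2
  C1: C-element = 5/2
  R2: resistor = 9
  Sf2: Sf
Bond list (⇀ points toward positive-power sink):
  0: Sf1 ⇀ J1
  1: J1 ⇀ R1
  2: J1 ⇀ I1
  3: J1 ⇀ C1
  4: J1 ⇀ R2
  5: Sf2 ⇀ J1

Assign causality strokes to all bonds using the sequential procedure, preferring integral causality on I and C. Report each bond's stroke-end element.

b0 |Sf1
b1 |R1
b2 |I1
b3 |J1
b4 |R2
b5 |Sf2

b0 stroke at Sf1  (source Sf1 imposes f)
b5 stroke at Sf2  (Sf2 fixes flow; stroke at Sf2)
b2 stroke at I1  (I1 integral (f out))
b3 stroke at J1  (C1: C, integral causality)
b1 stroke at R1  (0-jn J1 has e-setter on 3)
b4 stroke at R2  (J1: bond 3 brought effort, rest push out)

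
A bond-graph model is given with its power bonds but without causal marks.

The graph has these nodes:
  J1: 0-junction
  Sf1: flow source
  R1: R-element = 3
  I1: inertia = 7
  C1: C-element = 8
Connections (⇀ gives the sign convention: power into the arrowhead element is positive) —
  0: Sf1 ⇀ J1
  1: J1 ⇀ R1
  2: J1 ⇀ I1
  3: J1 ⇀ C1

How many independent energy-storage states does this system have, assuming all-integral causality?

β0 →Sf1  (Sf1 (Sf) sets flow on bond)
β2 →I1  (prefer integral on I1)
β3 →J1  (C1: C, integral causality)
β1 →R1  (0-jn J1 has e-setter on 3)

2  (C1, I1 all integral)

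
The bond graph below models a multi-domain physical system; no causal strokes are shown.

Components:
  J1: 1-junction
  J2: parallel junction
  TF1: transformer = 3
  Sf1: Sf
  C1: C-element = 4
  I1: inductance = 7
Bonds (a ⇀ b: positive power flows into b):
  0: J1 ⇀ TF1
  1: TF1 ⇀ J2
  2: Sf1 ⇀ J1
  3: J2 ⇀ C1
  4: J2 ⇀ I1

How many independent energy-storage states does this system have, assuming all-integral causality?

#2 →Sf1  (Sf1 fixes flow; stroke at Sf1)
#0 →J1  (J1 flow already set via bond 2)
#1 →TF1  (TF TF1: opposite of bond 0)
#3 →J2  (C1 outputs effort q/C1)
#4 →I1  (J2 effort already set via bond 3)

2  (C1, I1 all integral)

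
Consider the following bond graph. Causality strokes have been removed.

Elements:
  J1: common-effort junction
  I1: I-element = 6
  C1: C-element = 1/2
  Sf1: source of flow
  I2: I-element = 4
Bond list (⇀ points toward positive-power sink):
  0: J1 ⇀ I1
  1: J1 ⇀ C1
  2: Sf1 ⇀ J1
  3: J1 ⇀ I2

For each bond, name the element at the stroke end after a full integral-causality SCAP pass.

#0 stroke at I1
#1 stroke at J1
#2 stroke at Sf1
#3 stroke at I2

#2 stroke→Sf1  (source Sf1 imposes f)
#0 stroke→I1  (I1: I, integral causality)
#1 stroke→J1  (C1 outputs effort q/C1)
#3 stroke→I2  (common-e at J1 fixed by 1)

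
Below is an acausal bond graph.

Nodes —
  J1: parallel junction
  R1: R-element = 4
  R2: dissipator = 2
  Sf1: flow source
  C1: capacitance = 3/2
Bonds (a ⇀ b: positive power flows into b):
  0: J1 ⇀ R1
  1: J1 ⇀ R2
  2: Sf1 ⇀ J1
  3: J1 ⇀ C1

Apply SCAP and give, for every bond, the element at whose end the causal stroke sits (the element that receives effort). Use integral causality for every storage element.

b0 stroke→R1
b1 stroke→R2
b2 stroke→Sf1
b3 stroke→J1

b2 stroke→Sf1  (Sf1 fixes flow; stroke at Sf1)
b3 stroke→J1  (prefer integral on C1)
b0 stroke→R1  (common-e at J1 fixed by 3)
b1 stroke→R2  (0-jn J1 has e-setter on 3)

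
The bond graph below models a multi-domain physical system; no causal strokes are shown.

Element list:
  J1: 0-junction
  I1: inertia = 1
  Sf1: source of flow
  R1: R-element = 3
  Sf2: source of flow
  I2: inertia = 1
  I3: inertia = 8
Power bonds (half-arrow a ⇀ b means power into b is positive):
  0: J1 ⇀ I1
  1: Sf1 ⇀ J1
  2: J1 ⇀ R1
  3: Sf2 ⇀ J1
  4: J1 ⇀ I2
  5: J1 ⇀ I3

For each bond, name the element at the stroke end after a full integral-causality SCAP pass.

#0 stroke→I1
#1 stroke→Sf1
#2 stroke→J1
#3 stroke→Sf2
#4 stroke→I2
#5 stroke→I3

b1 stroke→Sf1  (Sf1 fixes flow; stroke at Sf1)
b3 stroke→Sf2  (Sf2 (Sf) sets flow on bond)
b0 stroke→I1  (I1: I, integral causality)
b4 stroke→I2  (I2: I, integral causality)
b5 stroke→I3  (I3 outputs flow p/I3)
b2 stroke→J1  (closing 0-jn rule on J1)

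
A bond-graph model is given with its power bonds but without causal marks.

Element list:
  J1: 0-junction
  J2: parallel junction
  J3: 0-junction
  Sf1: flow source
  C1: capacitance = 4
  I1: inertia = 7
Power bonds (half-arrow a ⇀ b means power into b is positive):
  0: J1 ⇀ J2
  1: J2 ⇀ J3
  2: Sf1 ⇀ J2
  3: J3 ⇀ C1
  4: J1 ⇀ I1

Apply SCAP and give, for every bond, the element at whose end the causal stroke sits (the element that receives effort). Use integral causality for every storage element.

#2 stroke→Sf1  (Sf1: flow source, stroke at near end)
#3 stroke→J3  (C1 outputs effort q/C1)
#1 stroke→J2  (J3: bond 3 brought effort, rest push out)
#0 stroke→J1  (J2 effort already set via bond 1)
#4 stroke→I1  (J1: bond 0 brought effort, rest push out)

bond 0 |J1
bond 1 |J2
bond 2 |Sf1
bond 3 |J3
bond 4 |I1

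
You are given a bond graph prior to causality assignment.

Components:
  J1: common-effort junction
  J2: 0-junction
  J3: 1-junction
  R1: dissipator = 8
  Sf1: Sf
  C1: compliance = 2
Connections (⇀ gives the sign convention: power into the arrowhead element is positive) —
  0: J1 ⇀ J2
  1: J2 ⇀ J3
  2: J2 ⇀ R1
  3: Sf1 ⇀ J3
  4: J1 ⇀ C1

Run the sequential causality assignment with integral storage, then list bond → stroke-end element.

b0 stroke at J2
b1 stroke at J3
b2 stroke at R1
b3 stroke at Sf1
b4 stroke at J1

b3 stroke→Sf1  (source Sf1 imposes f)
b1 stroke→J3  (common-f at J3 fixed by 3)
b4 stroke→J1  (C1 integral (e out))
b0 stroke→J2  (0-jn J1 has e-setter on 4)
b2 stroke→R1  (J2 effort already set via bond 0)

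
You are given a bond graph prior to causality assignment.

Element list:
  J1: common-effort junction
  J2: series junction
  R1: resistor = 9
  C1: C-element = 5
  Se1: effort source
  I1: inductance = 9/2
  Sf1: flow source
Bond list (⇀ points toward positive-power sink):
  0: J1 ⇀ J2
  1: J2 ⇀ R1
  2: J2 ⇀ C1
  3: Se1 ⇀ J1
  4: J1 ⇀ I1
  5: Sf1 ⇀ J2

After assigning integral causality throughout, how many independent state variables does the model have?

#3 stroke at J1  (source Se1 imposes e)
#5 stroke at Sf1  (Sf1 (Sf) sets flow on bond)
#0 stroke at J2  (J1 effort already set via bond 3)
#4 stroke at I1  (J1: bond 3 brought effort, rest push out)
#1 stroke at J2  (1-jn J2 has f-setter on 5)
#2 stroke at J2  (J2 flow already set via bond 5)

2  (C1, I1 all integral)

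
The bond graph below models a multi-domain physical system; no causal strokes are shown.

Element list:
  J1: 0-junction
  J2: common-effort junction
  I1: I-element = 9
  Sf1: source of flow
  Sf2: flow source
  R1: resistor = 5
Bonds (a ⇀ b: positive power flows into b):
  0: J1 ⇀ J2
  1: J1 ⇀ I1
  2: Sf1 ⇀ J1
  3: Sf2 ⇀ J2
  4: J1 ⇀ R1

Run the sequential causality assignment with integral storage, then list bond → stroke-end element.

bond 0 stroke at J2
bond 1 stroke at I1
bond 2 stroke at Sf1
bond 3 stroke at Sf2
bond 4 stroke at J1

b2 |Sf1  (source Sf1 imposes f)
b3 |Sf2  (Sf2: flow source, stroke at near end)
b0 |J2  (J2 needs exactly one e-in)
b1 |I1  (prefer integral on I1)
b4 |J1  (J1 needs exactly one e-in)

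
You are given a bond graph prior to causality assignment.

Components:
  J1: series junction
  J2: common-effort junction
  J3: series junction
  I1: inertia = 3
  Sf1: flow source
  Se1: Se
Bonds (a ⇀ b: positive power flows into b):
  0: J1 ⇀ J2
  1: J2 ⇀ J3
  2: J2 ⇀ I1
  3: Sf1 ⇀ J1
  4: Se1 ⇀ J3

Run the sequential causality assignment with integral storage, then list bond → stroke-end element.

#3 |Sf1  (Sf1 (Sf) sets flow on bond)
#4 |J3  (Se1 (Se) sets effort on bond)
#0 |J1  (J1 flow already set via bond 3)
#1 |J2  (J3: last free bond brings flow in)
#2 |I1  (J2: bond 1 brought effort, rest push out)

β0 stroke→J1
β1 stroke→J2
β2 stroke→I1
β3 stroke→Sf1
β4 stroke→J3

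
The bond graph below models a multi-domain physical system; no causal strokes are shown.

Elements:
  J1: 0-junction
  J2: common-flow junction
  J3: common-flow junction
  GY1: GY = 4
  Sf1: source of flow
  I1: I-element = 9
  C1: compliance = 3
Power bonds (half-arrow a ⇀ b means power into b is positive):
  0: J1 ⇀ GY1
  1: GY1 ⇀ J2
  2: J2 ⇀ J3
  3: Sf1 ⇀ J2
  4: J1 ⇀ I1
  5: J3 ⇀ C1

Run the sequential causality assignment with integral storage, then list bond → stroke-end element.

bond 0 stroke→J1
bond 1 stroke→J2
bond 2 stroke→J2
bond 3 stroke→Sf1
bond 4 stroke→I1
bond 5 stroke→J3

β3 stroke→Sf1  (Sf1 fixes flow; stroke at Sf1)
β1 stroke→J2  (J2 flow already set via bond 3)
β2 stroke→J2  (1-jn J2 has f-setter on 3)
β5 stroke→J3  (1-jn J3 has f-setter on 2)
β0 stroke→J1  (through GY1, causality inverts; strokes same side of GY1)
β4 stroke→I1  (0-jn J1 has e-setter on 0)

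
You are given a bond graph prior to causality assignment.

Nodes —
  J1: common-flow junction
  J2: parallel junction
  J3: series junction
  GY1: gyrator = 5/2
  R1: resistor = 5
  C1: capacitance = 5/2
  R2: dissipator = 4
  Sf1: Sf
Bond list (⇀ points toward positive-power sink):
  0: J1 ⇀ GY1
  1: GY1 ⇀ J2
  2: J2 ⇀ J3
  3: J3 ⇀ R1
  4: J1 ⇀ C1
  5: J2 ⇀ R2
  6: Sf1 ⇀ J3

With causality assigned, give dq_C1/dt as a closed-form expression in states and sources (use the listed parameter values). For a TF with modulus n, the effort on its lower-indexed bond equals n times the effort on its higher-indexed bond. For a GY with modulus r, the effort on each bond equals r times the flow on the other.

β6 →Sf1  (Sf1: flow source, stroke at near end)
β2 →J3  (J3 flow already set via bond 6)
β3 →J3  (1-jn J3 has f-setter on 6)
β4 →J1  (C1 integral (e out))
β0 →GY1  (closing 1-jn rule on J1)
β1 →GY1  (GY1 both-in/both-out from 0)
β5 →J2  (only one effort-in slot at J2)

dq_C1/dt = -8*F_Sf1/5 - 32*q_C1/125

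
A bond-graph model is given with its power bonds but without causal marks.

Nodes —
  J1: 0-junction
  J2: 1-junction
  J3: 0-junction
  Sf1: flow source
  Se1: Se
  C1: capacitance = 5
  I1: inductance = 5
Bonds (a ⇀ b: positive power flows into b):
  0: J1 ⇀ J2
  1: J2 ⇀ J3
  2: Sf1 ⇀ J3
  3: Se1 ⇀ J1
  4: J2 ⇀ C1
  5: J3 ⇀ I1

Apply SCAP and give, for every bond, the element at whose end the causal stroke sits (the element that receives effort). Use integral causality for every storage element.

bond 2 stroke at Sf1  (Sf1 (Sf) sets flow on bond)
bond 3 stroke at J1  (source Se1 imposes e)
bond 0 stroke at J2  (0-jn J1 has e-setter on 3)
bond 4 stroke at J2  (C1 outputs effort q/C1)
bond 1 stroke at J3  (only one flow-in slot at J2)
bond 5 stroke at I1  (common-e at J3 fixed by 1)

#0 stroke→J2
#1 stroke→J3
#2 stroke→Sf1
#3 stroke→J1
#4 stroke→J2
#5 stroke→I1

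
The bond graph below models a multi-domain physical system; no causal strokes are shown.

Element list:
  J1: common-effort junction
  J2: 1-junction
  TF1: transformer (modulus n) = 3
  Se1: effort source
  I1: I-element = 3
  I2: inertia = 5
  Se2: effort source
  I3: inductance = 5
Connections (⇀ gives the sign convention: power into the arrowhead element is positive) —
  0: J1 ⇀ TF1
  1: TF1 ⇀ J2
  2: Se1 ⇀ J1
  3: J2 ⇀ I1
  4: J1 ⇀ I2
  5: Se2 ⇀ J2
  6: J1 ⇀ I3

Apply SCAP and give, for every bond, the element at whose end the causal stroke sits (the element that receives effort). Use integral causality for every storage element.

#0 →TF1
#1 →J2
#2 →J1
#3 →I1
#4 →I2
#5 →J2
#6 →I3

β2 stroke at J1  (source Se1 imposes e)
β5 stroke at J2  (Se2 (Se) sets effort on bond)
β0 stroke at TF1  (J1: bond 2 brought effort, rest push out)
β4 stroke at I2  (common-e at J1 fixed by 2)
β6 stroke at I3  (J1: bond 2 brought effort, rest push out)
β1 stroke at J2  (through TF1, causality passes straight; one stroke at TF1)
β3 stroke at I1  (J2 needs exactly one f-in)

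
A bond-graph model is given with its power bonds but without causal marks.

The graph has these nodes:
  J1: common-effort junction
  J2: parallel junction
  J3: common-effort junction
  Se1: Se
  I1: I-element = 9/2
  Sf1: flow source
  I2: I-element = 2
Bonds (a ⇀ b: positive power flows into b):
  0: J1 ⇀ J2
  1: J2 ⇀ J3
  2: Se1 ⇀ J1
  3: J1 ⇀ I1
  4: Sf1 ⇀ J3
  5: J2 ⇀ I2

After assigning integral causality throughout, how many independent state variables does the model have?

2  (I1, I2 all integral)

β2 stroke→J1  (source Se1 imposes e)
β4 stroke→Sf1  (Sf1 fixes flow; stroke at Sf1)
β0 stroke→J2  (J1: bond 2 brought effort, rest push out)
β3 stroke→I1  (J1: bond 2 brought effort, rest push out)
β1 stroke→J3  (J2 effort already set via bond 0)
β5 stroke→I2  (J2 effort already set via bond 0)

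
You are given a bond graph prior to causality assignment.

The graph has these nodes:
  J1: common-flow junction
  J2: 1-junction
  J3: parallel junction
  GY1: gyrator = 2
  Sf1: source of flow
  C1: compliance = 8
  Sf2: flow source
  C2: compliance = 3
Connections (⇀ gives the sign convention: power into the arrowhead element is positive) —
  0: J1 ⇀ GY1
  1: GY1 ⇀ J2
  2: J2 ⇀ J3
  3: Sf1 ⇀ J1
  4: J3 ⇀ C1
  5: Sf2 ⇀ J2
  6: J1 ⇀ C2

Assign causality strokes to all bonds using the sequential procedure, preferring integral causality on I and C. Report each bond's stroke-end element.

bond 3 stroke→Sf1  (Sf1: flow source, stroke at near end)
bond 5 stroke→Sf2  (Sf2 fixes flow; stroke at Sf2)
bond 0 stroke→J1  (J1 flow already set via bond 3)
bond 6 stroke→J1  (1-jn J1 has f-setter on 3)
bond 1 stroke→J2  (J2 flow already set via bond 5)
bond 2 stroke→J2  (common-f at J2 fixed by 5)
bond 4 stroke→J3  (closing 0-jn rule on J3)

bond 0 |J1
bond 1 |J2
bond 2 |J2
bond 3 |Sf1
bond 4 |J3
bond 5 |Sf2
bond 6 |J1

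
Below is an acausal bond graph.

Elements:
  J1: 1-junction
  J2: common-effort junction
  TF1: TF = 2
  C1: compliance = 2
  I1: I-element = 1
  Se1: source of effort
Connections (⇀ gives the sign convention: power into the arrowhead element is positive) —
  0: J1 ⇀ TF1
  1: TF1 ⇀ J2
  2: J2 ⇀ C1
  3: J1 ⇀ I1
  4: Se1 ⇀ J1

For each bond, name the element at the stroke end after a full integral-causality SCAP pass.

β4 →J1  (Se1: effort source, stroke at far end)
β2 →J2  (C1 outputs effort q/C1)
β1 →TF1  (common-e at J2 fixed by 2)
β0 →J1  (through TF1, causality passes straight; one stroke at TF1)
β3 →I1  (only one flow-in slot at J1)

β0 →J1
β1 →TF1
β2 →J2
β3 →I1
β4 →J1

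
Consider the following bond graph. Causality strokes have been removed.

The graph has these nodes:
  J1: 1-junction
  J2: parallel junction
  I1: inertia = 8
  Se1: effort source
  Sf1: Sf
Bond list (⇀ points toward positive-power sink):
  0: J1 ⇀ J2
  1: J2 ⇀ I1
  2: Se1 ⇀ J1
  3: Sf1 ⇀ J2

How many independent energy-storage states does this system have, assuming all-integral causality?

1  (I1 all integral)

bond 2 |J1  (source Se1 imposes e)
bond 3 |Sf1  (Sf1 fixes flow; stroke at Sf1)
bond 0 |J2  (J1 needs exactly one f-in)
bond 1 |I1  (0-jn J2 has e-setter on 0)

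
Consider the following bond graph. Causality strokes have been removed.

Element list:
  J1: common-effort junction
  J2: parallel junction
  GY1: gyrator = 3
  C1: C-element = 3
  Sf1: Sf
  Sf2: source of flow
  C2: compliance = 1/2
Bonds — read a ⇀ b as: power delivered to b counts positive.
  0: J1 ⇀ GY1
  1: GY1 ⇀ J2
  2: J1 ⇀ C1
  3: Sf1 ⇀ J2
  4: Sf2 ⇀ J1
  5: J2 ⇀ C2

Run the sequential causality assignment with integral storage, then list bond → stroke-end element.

β3 →Sf1  (source Sf1 imposes f)
β4 →Sf2  (Sf2: flow source, stroke at near end)
β2 →J1  (C1 integral (e out))
β0 →GY1  (J1 effort already set via bond 2)
β1 →GY1  (GY GY1: same side as bond 0)
β5 →J2  (J2: last free bond brings effort in)

bond 0 stroke→GY1
bond 1 stroke→GY1
bond 2 stroke→J1
bond 3 stroke→Sf1
bond 4 stroke→Sf2
bond 5 stroke→J2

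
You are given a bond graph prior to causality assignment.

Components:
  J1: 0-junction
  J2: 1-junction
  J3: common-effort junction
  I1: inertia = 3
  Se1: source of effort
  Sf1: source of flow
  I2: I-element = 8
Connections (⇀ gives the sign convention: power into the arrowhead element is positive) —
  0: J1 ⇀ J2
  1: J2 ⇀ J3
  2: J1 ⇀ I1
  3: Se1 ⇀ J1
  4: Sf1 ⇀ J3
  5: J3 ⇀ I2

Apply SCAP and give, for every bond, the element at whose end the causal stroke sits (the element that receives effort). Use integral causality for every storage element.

β0 stroke at J2
β1 stroke at J3
β2 stroke at I1
β3 stroke at J1
β4 stroke at Sf1
β5 stroke at I2

b3 stroke→J1  (Se1 fixes effort; stroke away)
b4 stroke→Sf1  (Sf1 (Sf) sets flow on bond)
b0 stroke→J2  (0-jn J1 has e-setter on 3)
b2 stroke→I1  (common-e at J1 fixed by 3)
b1 stroke→J3  (only one flow-in slot at J2)
b5 stroke→I2  (common-e at J3 fixed by 1)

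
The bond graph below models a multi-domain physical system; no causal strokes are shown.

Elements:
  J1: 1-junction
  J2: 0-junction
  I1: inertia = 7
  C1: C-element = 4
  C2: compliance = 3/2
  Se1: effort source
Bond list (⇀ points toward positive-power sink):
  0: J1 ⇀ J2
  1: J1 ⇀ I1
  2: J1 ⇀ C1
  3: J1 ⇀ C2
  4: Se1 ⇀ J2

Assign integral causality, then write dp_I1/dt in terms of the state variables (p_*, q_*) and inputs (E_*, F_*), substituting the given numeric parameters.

b4 stroke at J2  (Se1: effort source, stroke at far end)
b0 stroke at J1  (0-jn J2 has e-setter on 4)
b1 stroke at I1  (I1: I, integral causality)
b2 stroke at J1  (common-f at J1 fixed by 1)
b3 stroke at J1  (J1: bond 1 brought flow, rest push out)

dp_I1/dt = -E_Se1 - q_C1/4 - 2*q_C2/3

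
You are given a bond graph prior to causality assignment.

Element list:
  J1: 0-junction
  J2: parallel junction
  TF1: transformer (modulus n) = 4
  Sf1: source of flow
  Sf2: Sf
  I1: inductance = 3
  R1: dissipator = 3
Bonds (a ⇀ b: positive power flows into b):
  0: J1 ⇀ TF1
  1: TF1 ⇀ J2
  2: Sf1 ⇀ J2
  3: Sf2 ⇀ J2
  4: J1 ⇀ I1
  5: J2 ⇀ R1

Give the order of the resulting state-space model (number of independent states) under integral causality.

bond 2 →Sf1  (Sf1 fixes flow; stroke at Sf1)
bond 3 →Sf2  (Sf2 fixes flow; stroke at Sf2)
bond 4 →I1  (I1: I, integral causality)
bond 0 →J1  (J1 needs exactly one e-in)
bond 1 →TF1  (TF1 one-in-one-out from 0)
bond 5 →J2  (J2 needs exactly one e-in)

1  (I1 all integral)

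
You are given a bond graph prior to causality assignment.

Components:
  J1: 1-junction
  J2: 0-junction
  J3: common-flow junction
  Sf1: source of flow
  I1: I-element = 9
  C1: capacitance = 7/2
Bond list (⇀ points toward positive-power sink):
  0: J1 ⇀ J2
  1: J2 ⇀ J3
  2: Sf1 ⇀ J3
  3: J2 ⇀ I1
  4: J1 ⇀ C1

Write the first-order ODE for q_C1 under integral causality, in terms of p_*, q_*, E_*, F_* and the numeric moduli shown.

b2 stroke→Sf1  (Sf1 (Sf) sets flow on bond)
b1 stroke→J3  (1-jn J3 has f-setter on 2)
b3 stroke→I1  (I1: I, integral causality)
b0 stroke→J2  (J2: last free bond brings effort in)
b4 stroke→J1  (J1: bond 0 brought flow, rest push out)

dq_C1/dt = F_Sf1 + p_I1/9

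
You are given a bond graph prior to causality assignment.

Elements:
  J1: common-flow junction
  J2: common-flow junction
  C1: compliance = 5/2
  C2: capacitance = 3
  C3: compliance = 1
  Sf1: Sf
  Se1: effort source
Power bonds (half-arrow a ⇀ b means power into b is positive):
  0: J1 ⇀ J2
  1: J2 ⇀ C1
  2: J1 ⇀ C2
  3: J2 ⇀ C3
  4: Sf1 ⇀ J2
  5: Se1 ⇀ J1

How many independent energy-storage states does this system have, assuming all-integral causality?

3  (C1, C2, C3 all integral)

#4 stroke→Sf1  (Sf1: flow source, stroke at near end)
#5 stroke→J1  (Se1: effort source, stroke at far end)
#0 stroke→J2  (1-jn J2 has f-setter on 4)
#1 stroke→J2  (J2: bond 4 brought flow, rest push out)
#3 stroke→J2  (1-jn J2 has f-setter on 4)
#2 stroke→J1  (J1 flow already set via bond 0)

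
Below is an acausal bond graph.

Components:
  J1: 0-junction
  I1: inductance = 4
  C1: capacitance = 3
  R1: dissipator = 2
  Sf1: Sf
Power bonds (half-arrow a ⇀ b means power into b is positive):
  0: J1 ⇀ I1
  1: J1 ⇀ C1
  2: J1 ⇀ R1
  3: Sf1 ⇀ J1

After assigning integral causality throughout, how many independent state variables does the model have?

2  (C1, I1 all integral)

bond 3 stroke at Sf1  (Sf1 fixes flow; stroke at Sf1)
bond 0 stroke at I1  (prefer integral on I1)
bond 1 stroke at J1  (C1: C, integral causality)
bond 2 stroke at R1  (J1: bond 1 brought effort, rest push out)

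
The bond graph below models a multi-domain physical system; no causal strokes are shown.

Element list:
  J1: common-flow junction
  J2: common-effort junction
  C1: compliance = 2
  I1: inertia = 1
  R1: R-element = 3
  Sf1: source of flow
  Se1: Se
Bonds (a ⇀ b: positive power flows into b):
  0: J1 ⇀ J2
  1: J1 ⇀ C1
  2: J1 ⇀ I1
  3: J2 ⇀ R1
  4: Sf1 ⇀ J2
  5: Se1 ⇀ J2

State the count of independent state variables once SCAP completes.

2  (C1, I1 all integral)

β4 |Sf1  (source Sf1 imposes f)
β5 |J2  (source Se1 imposes e)
β0 |J1  (J2 effort already set via bond 5)
β3 |R1  (J2: bond 5 brought effort, rest push out)
β1 |J1  (C1 integral (e out))
β2 |I1  (J1 needs exactly one f-in)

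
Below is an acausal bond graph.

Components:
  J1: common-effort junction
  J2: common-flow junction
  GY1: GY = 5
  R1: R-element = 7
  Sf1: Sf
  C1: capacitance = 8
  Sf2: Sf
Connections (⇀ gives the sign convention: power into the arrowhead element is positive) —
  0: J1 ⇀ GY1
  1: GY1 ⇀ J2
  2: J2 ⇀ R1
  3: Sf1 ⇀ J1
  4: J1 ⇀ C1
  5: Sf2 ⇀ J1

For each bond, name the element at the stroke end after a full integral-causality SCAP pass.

#3 →Sf1  (Sf1 fixes flow; stroke at Sf1)
#5 →Sf2  (Sf2: flow source, stroke at near end)
#4 →J1  (C1 integral (e out))
#0 →GY1  (J1 effort already set via bond 4)
#1 →GY1  (GY GY1: same side as bond 0)
#2 →J2  (J2 flow already set via bond 1)

β0 stroke at GY1
β1 stroke at GY1
β2 stroke at J2
β3 stroke at Sf1
β4 stroke at J1
β5 stroke at Sf2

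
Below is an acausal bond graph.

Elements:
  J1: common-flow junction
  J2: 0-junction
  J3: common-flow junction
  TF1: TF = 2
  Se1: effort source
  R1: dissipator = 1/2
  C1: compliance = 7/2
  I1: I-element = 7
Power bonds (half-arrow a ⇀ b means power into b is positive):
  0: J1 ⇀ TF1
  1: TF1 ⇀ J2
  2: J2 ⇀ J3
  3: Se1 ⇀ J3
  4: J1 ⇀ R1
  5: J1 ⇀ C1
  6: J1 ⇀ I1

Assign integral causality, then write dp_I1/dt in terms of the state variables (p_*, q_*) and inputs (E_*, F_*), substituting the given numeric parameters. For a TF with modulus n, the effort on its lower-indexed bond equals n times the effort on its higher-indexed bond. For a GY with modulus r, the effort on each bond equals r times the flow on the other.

bond 3 |J3  (Se1 (Se) sets effort on bond)
bond 2 |J2  (only one flow-in slot at J3)
bond 1 |TF1  (J2 effort already set via bond 2)
bond 0 |J1  (through TF1, causality passes straight; one stroke at TF1)
bond 5 |J1  (prefer integral on C1)
bond 6 |I1  (I1: I, integral causality)
bond 4 |J1  (1-jn J1 has f-setter on 6)

dp_I1/dt = 2*E_Se1 - p_I1/14 - 2*q_C1/7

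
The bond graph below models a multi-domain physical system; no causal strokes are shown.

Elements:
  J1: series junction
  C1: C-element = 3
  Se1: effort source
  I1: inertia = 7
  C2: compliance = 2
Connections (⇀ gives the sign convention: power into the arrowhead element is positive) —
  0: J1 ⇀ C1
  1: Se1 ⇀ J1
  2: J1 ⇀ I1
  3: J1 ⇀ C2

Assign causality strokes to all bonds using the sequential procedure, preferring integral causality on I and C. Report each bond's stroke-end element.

b1 |J1  (Se1: effort source, stroke at far end)
b0 |J1  (C1: C, integral causality)
b2 |I1  (prefer integral on I1)
b3 |J1  (J1: bond 2 brought flow, rest push out)

bond 0 stroke→J1
bond 1 stroke→J1
bond 2 stroke→I1
bond 3 stroke→J1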